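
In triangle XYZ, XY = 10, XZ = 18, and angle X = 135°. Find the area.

Area = (1/2)(10)(18) sin(135°) = (1/2)(10)(18)(sqrt(2)/2) = 45*sqrt(2)

45*sqrt(2)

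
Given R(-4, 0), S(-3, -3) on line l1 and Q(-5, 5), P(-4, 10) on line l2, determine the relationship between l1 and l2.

Slope of line 1: m1 = (-3 - 0)/(-3 - -4) = -3/1 = -3
Slope of line 2: m2 = (10 - 5)/(-4 - -5) = 5/1 = 5
m1 != m2 (-3 != 5), so not parallel.
m1 * m2 = (-3) * (5) = -15 != -1, so not perpendicular.
The lines are neither parallel nor perpendicular.

Neither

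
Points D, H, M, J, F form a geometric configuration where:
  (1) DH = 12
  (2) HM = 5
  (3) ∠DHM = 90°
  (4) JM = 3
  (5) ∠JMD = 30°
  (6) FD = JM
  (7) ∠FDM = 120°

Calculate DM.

Step 1: By the law of cosines on triangle DHM: DM² = 12² + 5² − 2·12·5·cos(90°) = 169, so DM = 13.

Therefore, the length of DM = 13.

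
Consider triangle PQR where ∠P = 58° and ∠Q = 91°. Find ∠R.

The interior angles sum to 180°: angle R = 180 - 58 - 91 = 31°.
The triangle is obtuse (angles 58°, 91°, 31°).

31 degrees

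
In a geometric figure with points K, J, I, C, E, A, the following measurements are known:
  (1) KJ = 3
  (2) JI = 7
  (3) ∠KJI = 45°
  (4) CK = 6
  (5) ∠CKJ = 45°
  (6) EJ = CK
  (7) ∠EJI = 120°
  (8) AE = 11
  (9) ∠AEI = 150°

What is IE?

From the given relations: EJ = CK = 6.
Step 1: By the law of cosines on triangle IJE: IE² = 7² + 6² − 2·7·6·cos(120°) = 127, so IE = √127.

Therefore, the length of IE = √127.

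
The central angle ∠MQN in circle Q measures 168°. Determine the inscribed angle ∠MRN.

An inscribed angle intercepts an arc from a point on the circle, while the central angle intercepts the same arc from the center.
The inscribed angle is always half the central angle: 168° / 2 = 84°.

84°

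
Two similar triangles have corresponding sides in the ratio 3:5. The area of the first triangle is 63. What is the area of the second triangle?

The ratio of areas of similar triangles = (side ratio)^2.
Side ratio = 3:5, so area ratio = 9:25.
Area of the second triangle / Area of the first triangle = 25/9
Area of the second triangle = 63 * 25/9 = 175

175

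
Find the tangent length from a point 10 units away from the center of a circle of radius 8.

Let T be the point of tangency. Then OT ⊥ AT (radius ⊥ tangent).
In right triangle OTA: OA² = OT² + AT²
10² = 8² + AT²
AT² = 36, AT = 6

6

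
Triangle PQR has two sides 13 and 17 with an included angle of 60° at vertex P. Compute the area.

Area = (1/2)(13)(17) sin(60°) = (1/2)(13)(17)(sqrt(3)/2) = 221*sqrt(3)/4

221*sqrt(3)/4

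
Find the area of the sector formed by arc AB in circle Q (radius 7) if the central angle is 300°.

Sector area = π(7²)(5/6) = 245*pi/6

245*pi/6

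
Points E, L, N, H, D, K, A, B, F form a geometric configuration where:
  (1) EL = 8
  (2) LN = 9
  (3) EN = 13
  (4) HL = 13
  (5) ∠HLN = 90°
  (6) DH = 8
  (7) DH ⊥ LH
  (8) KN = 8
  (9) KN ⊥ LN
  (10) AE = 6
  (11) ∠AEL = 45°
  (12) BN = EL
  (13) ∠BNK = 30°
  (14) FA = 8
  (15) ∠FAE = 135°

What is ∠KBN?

From the given relations: BN = EL = 8.
Step 1: By the law of cosines on triangle BNK: BK² = 8² + 8² − 2·8·8·cos(30°) = 17.15, so BK ≈ 4.14.
Step 2: By the inverse law of cosines on triangle KBN: cos(∠KBN) = (4.14² + 8² − 8²) / (2·4.14·8) = 17.15/66.26 = 0.2588, so ∠KBN = 75°.

Therefore, the measure of angle ∠KBN = 75°.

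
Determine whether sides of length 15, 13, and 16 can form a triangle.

Yes.
The triangle inequality requires that the sum of any two sides exceeds the third.
Here 13 + 15 = 28 > 16, so the condition is met.

Yes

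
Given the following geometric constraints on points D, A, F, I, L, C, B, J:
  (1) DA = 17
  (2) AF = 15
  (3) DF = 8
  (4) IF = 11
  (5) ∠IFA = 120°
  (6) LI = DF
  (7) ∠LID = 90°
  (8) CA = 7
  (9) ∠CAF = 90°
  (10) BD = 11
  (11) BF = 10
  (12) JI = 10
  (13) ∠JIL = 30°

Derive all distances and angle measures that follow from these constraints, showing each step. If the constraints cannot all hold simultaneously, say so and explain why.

The constraints are consistent.

From the given relations:
  LI = DF = 8

Step 1: From AF = 15, FI = 11, and ∠AFI = 120°, by the law of cosines:
  AI² = AF² + FI² - 2·AF·FI·cos(120°) = 225 + 121 + 165 = 511
  AI ≈ 22.61

Step 2: From FA = 15, AC = 7, and ∠FAC = 90°, by the law of cosines:
  FC² = FA² + AC² - 2·FA·AC·cos(90°) = 225 + 49 - 0 = 274
  FC ≈ 16.55

Step 3: From LI = 8, IJ = 10, and ∠LIJ = 30°, by the law of cosines:
  LJ² = LI² + IJ² - 2·LI·IJ·cos(30°) = 64 + 100 - 138.6 = 25.44
  LJ ≈ 5.04

Step 4: From DA = 17, DF = 8, AF = 15, by the inverse law of cosines:
  cos(∠ADF) = (DA² + DF² - AF²) / (2·DA·DF)
  ∠ADF = 61.93°

Step 5: From DB = 11, DF = 8, BF = 10, by the inverse law of cosines:
  cos(∠BDF) = (DB² + DF² - BF²) / (2·DB·DF)
  ∠BDF = 61.12°

Step 6: From AD = 17, AF = 15, DF = 8, by the inverse law of cosines:
  cos(∠DAF) = (AD² + AF² - DF²) / (2·AD·AF)
  ∠DAF = 28.07°

Step 7: From FA = 15, FD = 8, AD = 17, by the inverse law of cosines:
  cos(∠AFD) = (FA² + FD² - AD²) / (2·FA·FD)
  ∠AFD = 90°

Step 8: From FB = 10, FD = 8, BD = 11, by the inverse law of cosines:
  cos(∠BFD) = (FB² + FD² - BD²) / (2·FB·FD)
  ∠BFD = 74.41°

Step 9: From BD = 11, BF = 10, DF = 8, by the inverse law of cosines:
  cos(∠DBF) = (BD² + BF² - DF²) / (2·BD·BF)
  ∠DBF = 44.47°

Step 10: From AF = 15, AI = 22.61, FI = 11, by the inverse law of cosines:
  cos(∠FAI) = (AF² + AI² - FI²) / (2·AF·AI)
  ∠FAI = 24.92°

Step 11: From FA = 15, FC = 16.55, AC = 7, by the inverse law of cosines:
  cos(∠AFC) = (FA² + FC² - AC²) / (2·FA·FC)
  ∠AFC = 25.02°

Step 12: From IA = 22.61, IF = 11, AF = 15, by the inverse law of cosines:
  cos(∠AIF) = (IA² + IF² - AF²) / (2·IA·IF)
  ∠AIF = 35.08°

Step 13: From LI = 8, LJ = 5.04, IJ = 10, by the inverse law of cosines:
  cos(∠ILJ) = (LI² + LJ² - IJ²) / (2·LI·LJ)
  ∠ILJ = 97.52°

Step 14: From CA = 7, CF = 16.55, AF = 15, by the inverse law of cosines:
  cos(∠ACF) = (CA² + CF² - AF²) / (2·CA·CF)
  ∠ACF = 64.98°

Step 15: From JI = 10, JL = 5.04, IL = 8, by the inverse law of cosines:
  cos(∠IJL) = (JI² + JL² - IL²) / (2·JI·JL)
  ∠IJL = 52.48°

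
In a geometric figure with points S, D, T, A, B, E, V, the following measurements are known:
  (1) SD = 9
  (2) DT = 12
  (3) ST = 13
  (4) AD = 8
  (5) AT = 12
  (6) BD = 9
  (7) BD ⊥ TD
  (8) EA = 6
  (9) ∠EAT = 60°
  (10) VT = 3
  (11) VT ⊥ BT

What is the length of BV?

Step 1: By the law of cosines on triangle BDT: BT² = 9² + 12² − 2·9·12·cos(90°) = 225, so BT = 15.
Step 2: By the law of cosines on triangle BTV: BV² = 15² + 3² − 2·15·3·cos(90°) = 234, so BV = 3·√26.

Therefore, the length of BV = 3·√26.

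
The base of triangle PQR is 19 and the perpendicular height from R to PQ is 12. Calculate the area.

Area = (1/2)(19)(12) = 114

114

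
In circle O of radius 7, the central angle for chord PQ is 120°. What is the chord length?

Chord = 2(7) sin(60°) = 7*sqrt(3)

7*sqrt(3)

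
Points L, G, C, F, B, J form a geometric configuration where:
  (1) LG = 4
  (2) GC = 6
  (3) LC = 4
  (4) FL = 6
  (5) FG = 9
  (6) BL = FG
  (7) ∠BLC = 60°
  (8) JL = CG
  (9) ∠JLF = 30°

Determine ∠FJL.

From the given relations: JL = CG = 6.
Step 1: By the law of cosines on triangle JLF: JF² = 6² + 6² − 2·6·6·cos(30°) = 9.65, so JF ≈ 3.11.
Step 2: By the inverse law of cosines on triangle FJL: cos(∠FJL) = (3.11² + 6² − 6²) / (2·3.11·6) = 9.65/37.27 = 0.2588, so ∠FJL = 75°.

Therefore, the measure of angle ∠FJL = 75°.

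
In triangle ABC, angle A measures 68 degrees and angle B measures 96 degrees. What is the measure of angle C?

The interior angles sum to 180°: angle C = 180 - 68 - 96 = 16°.
The triangle is obtuse (angles 68°, 96°, 16°).

16 degrees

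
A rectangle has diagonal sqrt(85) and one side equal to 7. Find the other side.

Using the Pythagorean theorem: d^2 = a^2 + b^2
b^2 = d^2 - a^2
b^2 = 85 - 49
b^2 = 36
b = sqrt(36) = 6

6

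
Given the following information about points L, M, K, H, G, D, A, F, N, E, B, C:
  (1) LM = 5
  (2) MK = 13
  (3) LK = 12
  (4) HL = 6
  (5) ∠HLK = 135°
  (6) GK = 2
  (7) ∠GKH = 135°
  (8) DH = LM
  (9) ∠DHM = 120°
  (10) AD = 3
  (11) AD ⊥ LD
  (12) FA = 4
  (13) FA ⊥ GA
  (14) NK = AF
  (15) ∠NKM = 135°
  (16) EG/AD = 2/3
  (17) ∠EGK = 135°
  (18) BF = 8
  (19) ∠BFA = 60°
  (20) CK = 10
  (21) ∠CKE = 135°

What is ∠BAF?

Step 1: By the law of cosines on triangle AFB: AB² = 4² + 8² − 2·4·8·cos(60°) = 48, so AB = 4·√3.
Step 2: By the inverse law of cosines on triangle BAF: cos(∠BAF) = ((4·√3)² + 4² − 8²) / (2·4·√3·4) = 0/55.43 = 0, so ∠BAF = 90°.

Therefore, the measure of angle ∠BAF = 90°.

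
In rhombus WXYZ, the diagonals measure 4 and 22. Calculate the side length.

The diagonals of a rhombus bisect each other at right angles.
Half-diagonals: 4/2 = 2 and 22/2 = 11
side = sqrt(2^2 + 11^2)
side = sqrt(4 + 121)
side = sqrt(125) = 5*sqrt(5)

5*sqrt(5)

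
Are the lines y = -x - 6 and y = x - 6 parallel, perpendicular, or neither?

Slope of line 1: m1 = -1
Slope of line 2: m2 = 1
m1 * m2 = -1, so perpendicular.

Perpendicular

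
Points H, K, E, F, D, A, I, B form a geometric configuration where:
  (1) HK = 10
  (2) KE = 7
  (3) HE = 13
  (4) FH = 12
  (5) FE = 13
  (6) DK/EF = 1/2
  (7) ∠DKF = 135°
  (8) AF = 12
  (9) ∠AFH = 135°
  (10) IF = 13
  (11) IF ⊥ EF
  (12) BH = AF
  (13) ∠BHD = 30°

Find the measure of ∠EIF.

Step 1: By the law of cosines on triangle IFE: IE² = 13² + 13² − 2·13·13·cos(90°) = 338, so IE = 13·√2.
Step 2: By the inverse law of cosines on triangle EIF: cos(∠EIF) = ((13·√2)² + 13² − 13²) / (2·13·√2·13) = 338/478 = 0.7071, so ∠EIF = 45°.

Therefore, the measure of angle ∠EIF = 45°.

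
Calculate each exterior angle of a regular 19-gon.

Each exterior angle of a regular n-gon is 360 / n.
For n = 19: 360 / 19 = 360/19 degrees.

360/19 degrees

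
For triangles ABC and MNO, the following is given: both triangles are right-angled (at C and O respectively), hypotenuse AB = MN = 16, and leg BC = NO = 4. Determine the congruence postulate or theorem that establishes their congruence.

Consider the given information: both triangles are right-angled (at C and O respectively), hypotenuse AB = MN = 16, and leg BC = NO = 4
This is not SAS or AAS: SAS requires two sides and the included angle between them. AAS requires two angles and a non-included side.
The correct criterion is HL. The hypotenuse and one leg of two right triangles are equal (Hypotenuse-Leg).

HL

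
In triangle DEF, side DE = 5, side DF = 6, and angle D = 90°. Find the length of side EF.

The included angle is 90°, so the triangle is right-angled at D. The opposite side EF is the hypotenuse.
By the Pythagorean theorem: EF = sqrt(5^2 + 6^2) = sqrt(61) = sqrt(61).

sqrt(61)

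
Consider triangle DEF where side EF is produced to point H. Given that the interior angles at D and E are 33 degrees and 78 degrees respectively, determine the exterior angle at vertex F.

By the exterior angle theorem, an exterior angle of a triangle equals the sum of the two remote interior angles.
Exterior angle = angle D + angle E
Exterior angle = 33 + 78 = 111 degrees

111 degrees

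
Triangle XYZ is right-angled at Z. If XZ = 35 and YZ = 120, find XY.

In a right triangle, the square of the hypotenuse equals the sum of the squares of the two legs.
The legs are 35 and 120, so the hypotenuse = sqrt(1225 + 14400) = sqrt(15625) = 125.

125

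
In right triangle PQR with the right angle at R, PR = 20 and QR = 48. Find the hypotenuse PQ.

By the Pythagorean theorem: PQ^2 = PR^2 + QR^2
PQ^2 = 20^2 + 48^2 = 400 + 2304 = 2704
PQ = sqrt(2704) = 52

52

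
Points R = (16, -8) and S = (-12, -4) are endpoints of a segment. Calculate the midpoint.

The midpoint is the point halfway along the segment.
Move half the horizontal distance: 16 + (-12 - 16)/2 = 16 + -28/2 = 2
Move half the vertical distance: -8 + (-4 - -8)/2 = -8 + 4/2 = -6
Midpoint = (2, -6)

(2, -6)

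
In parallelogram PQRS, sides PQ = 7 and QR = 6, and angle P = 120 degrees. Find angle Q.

In a parallelogram, consecutive angles are supplementary (sum to 180°).
angle Q = 180 - angle P
angle Q = 180 - 120
angle Q = 60 degrees

60 degrees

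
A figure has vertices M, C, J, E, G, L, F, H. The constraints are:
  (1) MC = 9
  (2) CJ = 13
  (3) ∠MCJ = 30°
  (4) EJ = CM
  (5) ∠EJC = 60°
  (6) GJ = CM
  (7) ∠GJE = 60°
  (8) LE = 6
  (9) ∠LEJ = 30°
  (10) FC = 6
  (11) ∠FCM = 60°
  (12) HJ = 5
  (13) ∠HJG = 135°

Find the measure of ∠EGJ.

From the given relations: GJ = CM = 9; EJ = CM = 9.
Step 1: By the law of cosines on triangle GJE: GE² = 9² + 9² − 2·9·9·cos(60°) = 81, so GE = 9.
Step 2: By the inverse law of cosines on triangle EGJ: cos(∠EGJ) = (9² + 9² − 9²) / (2·9·9) = 81/162 = 0.5, so ∠EGJ = 60°.

Therefore, the measure of angle ∠EGJ = 60°.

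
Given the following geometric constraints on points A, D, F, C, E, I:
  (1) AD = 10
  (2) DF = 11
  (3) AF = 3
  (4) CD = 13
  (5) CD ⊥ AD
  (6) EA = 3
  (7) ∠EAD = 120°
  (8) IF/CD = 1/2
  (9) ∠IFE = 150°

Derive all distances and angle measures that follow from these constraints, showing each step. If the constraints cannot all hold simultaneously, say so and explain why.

The constraints are consistent.

From the given relations:
  IF = 1/2·CD = 1/2·13 ≈ 6.5

Step 1: From AD = 10, DC = 13, and ∠ADC = 90°, by the law of cosines:
  AC² = AD² + DC² - 2·AD·DC·cos(90°) = 100 + 169 - 0 = 269
  AC ≈ 16.4

Step 2: From DA = 10, AE = 3, and ∠DAE = 120°, by the law of cosines:
  DE² = DA² + AE² - 2·DA·AE·cos(120°) = 100 + 9 + 30 = 139
  DE = √139

Step 3: From AD = 10, AF = 3, DF = 11, by the inverse law of cosines:
  cos(∠DAF) = (AD² + AF² - DF²) / (2·AD·AF)
  ∠DAF = 101.54°

Step 4: From DA = 10, DF = 11, AF = 3, by the inverse law of cosines:
  cos(∠ADF) = (DA² + DF² - AF²) / (2·DA·DF)
  ∠ADF = 15.5°

Step 5: From FA = 3, FD = 11, AD = 10, by the inverse law of cosines:
  cos(∠AFD) = (FA² + FD² - AD²) / (2·FA·FD)
  ∠AFD = 62.96°

Step 6: From AC = 16.4, AD = 10, CD = 13, by the inverse law of cosines:
  cos(∠CAD) = (AC² + AD² - CD²) / (2·AC·AD)
  ∠CAD = 52.43°

Step 7: From DA = 10, DE = √139, AE = 3, by the inverse law of cosines:
  cos(∠ADE) = (DA² + DE² - AE²) / (2·DA·DE)
  ∠ADE = 12.73°

Step 8: From CA = 16.4, CD = 13, AD = 10, by the inverse law of cosines:
  cos(∠ACD) = (CA² + CD² - AD²) / (2·CA·CD)
  ∠ACD = 37.57°

Step 9: From EA = 3, ED = √139, AD = 10, by the inverse law of cosines:
  cos(∠AED) = (EA² + ED² - AD²) / (2·EA·ED)
  ∠AED = 47.27°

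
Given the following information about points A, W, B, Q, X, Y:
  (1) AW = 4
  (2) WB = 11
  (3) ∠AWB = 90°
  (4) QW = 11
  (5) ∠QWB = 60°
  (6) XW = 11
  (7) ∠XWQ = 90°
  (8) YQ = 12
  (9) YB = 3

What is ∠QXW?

Step 1: By the law of cosines on triangle XWQ: XQ² = 11² + 11² − 2·11·11·cos(90°) = 242, so XQ = 11·√2.
Step 2: By the inverse law of cosines on triangle QXW: cos(∠QXW) = ((11·√2)² + 11² − 11²) / (2·11·√2·11) = 242/342.24 = 0.7071, so ∠QXW = 45°.

Therefore, the measure of angle ∠QXW = 45°.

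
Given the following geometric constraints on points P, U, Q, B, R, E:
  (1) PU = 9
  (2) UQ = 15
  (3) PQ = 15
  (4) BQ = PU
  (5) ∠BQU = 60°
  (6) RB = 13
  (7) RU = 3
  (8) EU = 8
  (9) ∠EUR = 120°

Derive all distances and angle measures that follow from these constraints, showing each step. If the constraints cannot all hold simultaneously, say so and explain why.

The constraints are consistent.

From the given relations:
  BQ = PU = 9

Step 1: From UQ = 15, QB = 9, and ∠UQB = 60°, by the law of cosines:
  UB² = UQ² + QB² - 2·UQ·QB·cos(60°) = 225 + 81 - 135 = 171
  UB = 3·√19

Step 2: From RU = 3, UE = 8, and ∠RUE = 120°, by the law of cosines:
  RE² = RU² + UE² - 2·RU·UE·cos(120°) = 9 + 64 + 24 = 97
  RE = √97

Step 3: From PQ = 15, PU = 9, QU = 15, by the inverse law of cosines:
  cos(∠QPU) = (PQ² + PU² - QU²) / (2·PQ·PU)
  ∠QPU = 72.54°

Step 4: From UP = 9, UQ = 15, PQ = 15, by the inverse law of cosines:
  cos(∠PUQ) = (UP² + UQ² - PQ²) / (2·UP·UQ)
  ∠PUQ = 72.54°

Step 5: From QP = 15, QU = 15, PU = 9, by the inverse law of cosines:
  cos(∠PQU) = (QP² + QU² - PU²) / (2·QP·QU)
  ∠PQU = 34.92°

Step 6: From UB = 3·√19, UQ = 15, BQ = 9, by the inverse law of cosines:
  cos(∠BUQ) = (UB² + UQ² - BQ²) / (2·UB·UQ)
  ∠BUQ = 36.59°

Step 7: From UB = 3·√19, UR = 3, BR = 13, by the inverse law of cosines:
  cos(∠BUR) = (UB² + UR² - BR²) / (2·UB·UR)
  ∠BUR = 81.94°

Step 8: From BQ = 9, BU = 3·√19, QU = 15, by the inverse law of cosines:
  cos(∠QBU) = (BQ² + BU² - QU²) / (2·BQ·BU)
  ∠QBU = 83.41°

Step 9: From BR = 13, BU = 3·√19, RU = 3, by the inverse law of cosines:
  cos(∠RBU) = (BR² + BU² - RU²) / (2·BR·BU)
  ∠RBU = 13.21°

Step 10: From RB = 13, RU = 3, BU = 3·√19, by the inverse law of cosines:
  cos(∠BRU) = (RB² + RU² - BU²) / (2·RB·RU)
  ∠BRU = 84.85°

Step 11: From RE = √97, RU = 3, EU = 8, by the inverse law of cosines:
  cos(∠ERU) = (RE² + RU² - EU²) / (2·RE·RU)
  ∠ERU = 44.7°

Step 12: From ER = √97, EU = 8, RU = 3, by the inverse law of cosines:
  cos(∠REU) = (ER² + EU² - RU²) / (2·ER·EU)
  ∠REU = 15.3°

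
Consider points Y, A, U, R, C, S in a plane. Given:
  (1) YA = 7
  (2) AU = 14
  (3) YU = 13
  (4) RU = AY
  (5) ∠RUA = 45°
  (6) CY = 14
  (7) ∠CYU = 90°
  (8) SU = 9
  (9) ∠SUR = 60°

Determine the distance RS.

From the given relations: RU = AY = 7.
Step 1: By the law of cosines on triangle RUS: RS² = 7² + 9² − 2·7·9·cos(60°) = 67, so RS = √67.

Therefore, the length of RS = √67.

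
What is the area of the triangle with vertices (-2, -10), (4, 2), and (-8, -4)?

The Shoelace formula computes the area from vertex coordinates by summing cross products.
For vertices (-2,-10), (4,2), (-8,-4):
Signed sum = -2*2 - 4*-10 + 4*-4 - -8*2 + -8*-10 - -2*-4
= 36 + 0 + 72 = 108
Area = (1/2)|108| = 54.

54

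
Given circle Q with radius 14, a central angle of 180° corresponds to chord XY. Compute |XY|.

Drop a perpendicular from the center to the chord, bisecting both the chord and the central angle.
Each half-chord = r sin(θ/2) = 14 sin(90°).
The full chord = 2 × 14 × sin(90°) = 28.

28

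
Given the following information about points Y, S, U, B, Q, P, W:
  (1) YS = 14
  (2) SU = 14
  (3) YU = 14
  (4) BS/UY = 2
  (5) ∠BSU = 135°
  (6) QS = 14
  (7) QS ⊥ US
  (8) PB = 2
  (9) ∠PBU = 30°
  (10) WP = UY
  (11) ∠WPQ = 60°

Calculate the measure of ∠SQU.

Step 1: By the law of cosines on triangle QSU: QU² = 14² + 14² − 2·14·14·cos(90°) = 392, so QU = 14·√2.
Step 2: By the inverse law of cosines on triangle SQU: cos(∠SQU) = (14² + (14·√2)² − 14²) / (2·14·14·√2) = 392/554.37 = 0.7071, so ∠SQU = 45°.

Therefore, the measure of angle ∠SQU = 45°.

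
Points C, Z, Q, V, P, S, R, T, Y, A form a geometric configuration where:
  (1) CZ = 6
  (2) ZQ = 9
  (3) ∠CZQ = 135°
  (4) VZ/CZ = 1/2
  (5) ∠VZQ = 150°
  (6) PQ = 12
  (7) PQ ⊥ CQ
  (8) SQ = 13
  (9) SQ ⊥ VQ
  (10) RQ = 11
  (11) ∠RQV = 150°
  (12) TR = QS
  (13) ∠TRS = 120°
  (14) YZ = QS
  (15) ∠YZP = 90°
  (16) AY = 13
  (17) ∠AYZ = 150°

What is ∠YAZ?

From the given relations: YZ = QS = 13.
Step 1: By the law of cosines on triangle AYZ: AZ² = 13² + 13² − 2·13·13·cos(150°) = 630.72, so AZ ≈ 25.11.
Step 2: By the inverse law of cosines on triangle YAZ: cos(∠YAZ) = (13² + 25.11² − 13²) / (2·13·25.11) = 630.72/652.97 = 0.9659, so ∠YAZ = 15°.

Therefore, the measure of angle ∠YAZ = 15°.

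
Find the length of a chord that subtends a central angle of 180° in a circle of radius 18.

Drop a perpendicular from the center to the chord, bisecting both the chord and the central angle.
Each half-chord = r sin(θ/2) = 18 sin(90°).
The full chord = 2 × 18 × sin(90°) = 36.

36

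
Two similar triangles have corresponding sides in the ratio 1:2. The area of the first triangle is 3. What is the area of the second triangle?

For similar figures, the area ratio equals the square of the side ratio.
Side ratio (the first triangle to the second triangle) = 1:2, so area ratio = 1^2:2^2 = 1:4.
If the area of the first triangle is 3, then the area of the second triangle = 3 * (4/1) = 12.

12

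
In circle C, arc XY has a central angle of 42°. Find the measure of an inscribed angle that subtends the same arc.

An inscribed angle intercepts an arc from a point on the circle, while the central angle intercepts the same arc from the center.
The inscribed angle is always half the central angle: 42° / 2 = 21°.

21°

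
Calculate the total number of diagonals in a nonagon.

The number of diagonals in an n-gon is n(n - 3)/2.
For n = 9: 9(9 - 3)/2 = 9 × 6 / 2 = 27.

27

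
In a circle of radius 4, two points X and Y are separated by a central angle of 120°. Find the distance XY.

Chord length = 2r sin(θ/2)
= 2 × 4 × sin(120°/2)
= 2 × 4 × sin(60°)
= 4*sqrt(3)

4*sqrt(3)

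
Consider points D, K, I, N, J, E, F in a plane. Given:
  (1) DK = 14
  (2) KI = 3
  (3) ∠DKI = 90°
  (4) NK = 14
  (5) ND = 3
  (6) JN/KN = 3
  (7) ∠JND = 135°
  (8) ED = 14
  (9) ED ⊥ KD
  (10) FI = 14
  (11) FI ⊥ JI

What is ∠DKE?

Step 1: By the law of cosines on triangle KDE: KE² = 14² + 14² − 2·14·14·cos(90°) = 392, so KE = 14·√2.
Step 2: By the inverse law of cosines on triangle DKE: cos(∠DKE) = (14² + (14·√2)² − 14²) / (2·14·14·√2) = 392/554.37 = 0.7071, so ∠DKE = 45°.

Therefore, the measure of angle ∠DKE = 45°.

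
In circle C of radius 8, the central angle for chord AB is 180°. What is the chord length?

Drop a perpendicular from the center to the chord, bisecting both the chord and the central angle.
Each half-chord = r sin(θ/2) = 8 sin(90°).
The full chord = 2 × 8 × sin(90°) = 16.

16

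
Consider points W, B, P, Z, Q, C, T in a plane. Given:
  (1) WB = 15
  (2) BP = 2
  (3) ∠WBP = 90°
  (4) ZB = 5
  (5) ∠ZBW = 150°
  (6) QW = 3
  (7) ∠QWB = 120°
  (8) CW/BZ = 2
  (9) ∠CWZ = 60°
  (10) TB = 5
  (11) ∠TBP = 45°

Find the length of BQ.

Step 1: By the law of cosines on triangle BWQ: BQ² = 15² + 3² − 2·15·3·cos(120°) = 279, so BQ = 3·√31.

Therefore, the length of BQ = 3·√31.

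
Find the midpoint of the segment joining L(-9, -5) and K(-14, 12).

M = ((x₁ + x₂)/2, (y₁ + y₂)/2)
= ((-9 + -14)/2, (-5 + 12)/2)
= (-23/2, 7/2) = (-23/2, 7/2)

(-23/2, 7/2)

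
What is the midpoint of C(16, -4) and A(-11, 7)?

The midpoint is the average of the coordinates:
x: (16 + -11)/2 = 5/2
y: (-4 + 7)/2 = 3/2
Midpoint = (5/2, 3/2)

(5/2, 3/2)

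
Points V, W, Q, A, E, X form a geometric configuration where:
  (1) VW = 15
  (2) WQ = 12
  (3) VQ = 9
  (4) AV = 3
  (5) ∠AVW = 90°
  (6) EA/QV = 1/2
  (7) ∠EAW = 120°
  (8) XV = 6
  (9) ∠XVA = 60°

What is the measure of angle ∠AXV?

Step 1: By the law of cosines on triangle XVA: XA² = 6² + 3² − 2·6·3·cos(60°) = 27, so XA = 3·√3.
Step 2: By the inverse law of cosines on triangle AXV: cos(∠AXV) = ((3·√3)² + 6² − 3²) / (2·3·√3·6) = 54/62.35 = 0.866, so ∠AXV = 30°.

Therefore, the measure of angle ∠AXV = 30°.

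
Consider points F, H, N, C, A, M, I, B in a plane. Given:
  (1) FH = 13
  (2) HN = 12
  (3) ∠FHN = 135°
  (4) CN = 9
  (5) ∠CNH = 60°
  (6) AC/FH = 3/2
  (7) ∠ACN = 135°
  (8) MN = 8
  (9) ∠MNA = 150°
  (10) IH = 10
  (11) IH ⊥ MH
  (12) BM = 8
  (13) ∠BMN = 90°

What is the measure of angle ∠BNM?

Step 1: By the law of cosines on triangle NMB: NB² = 8² + 8² − 2·8·8·cos(90°) = 128, so NB = 8·√2.
Step 2: By the inverse law of cosines on triangle BNM: cos(∠BNM) = ((8·√2)² + 8² − 8²) / (2·8·√2·8) = 128/181.02 = 0.7071, so ∠BNM = 45°.

Therefore, the measure of angle ∠BNM = 45°.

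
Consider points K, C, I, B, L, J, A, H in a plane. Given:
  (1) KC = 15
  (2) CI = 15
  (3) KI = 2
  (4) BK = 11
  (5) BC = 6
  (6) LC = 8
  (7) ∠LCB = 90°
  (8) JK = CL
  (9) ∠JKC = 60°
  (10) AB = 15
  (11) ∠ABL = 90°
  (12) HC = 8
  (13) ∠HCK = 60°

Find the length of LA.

Step 1: By the law of cosines on triangle LCB: LB² = 8² + 6² − 2·8·6·cos(90°) = 100, so LB = 10.
Step 2: By the law of cosines on triangle LBA: LA² = 10² + 15² − 2·10·15·cos(90°) = 325, so LA = 5·√13.

Therefore, the length of LA = 5·√13.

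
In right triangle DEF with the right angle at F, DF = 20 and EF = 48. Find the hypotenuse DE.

By the Pythagorean theorem: DE^2 = DF^2 + EF^2
DE^2 = 20^2 + 48^2 = 400 + 2304 = 2704
DE = sqrt(2704) = 52

52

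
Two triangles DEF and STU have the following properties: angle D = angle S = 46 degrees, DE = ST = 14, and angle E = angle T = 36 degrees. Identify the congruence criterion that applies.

The given information matches ASA: Two pairs of corresponding angles and the included side are equal (Angle-Side-Angle).

ASA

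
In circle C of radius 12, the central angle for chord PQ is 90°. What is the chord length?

Chord = 2(12) sin(45°) = 12*sqrt(2)

12*sqrt(2)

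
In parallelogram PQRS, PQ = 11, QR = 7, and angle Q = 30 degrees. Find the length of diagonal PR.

Law of cosines: d^2 = 11^2 + 7^2 - 2(11)(7)cos(30°) = 170 - 77*sqrt(3), so d = sqrt(170 - 77*sqrt(3)).

sqrt(170 - 77*sqrt(3))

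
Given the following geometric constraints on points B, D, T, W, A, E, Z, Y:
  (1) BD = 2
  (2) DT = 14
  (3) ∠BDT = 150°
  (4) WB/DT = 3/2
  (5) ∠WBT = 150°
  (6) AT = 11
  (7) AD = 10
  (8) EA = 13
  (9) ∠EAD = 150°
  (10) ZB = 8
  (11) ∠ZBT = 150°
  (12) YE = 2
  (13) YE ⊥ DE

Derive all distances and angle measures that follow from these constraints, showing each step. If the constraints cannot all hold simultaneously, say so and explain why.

The constraints are consistent.

From the given relations:
  WB = 3/2·DT = 3/2·14 = 21

Step 1: From BD = 2, DT = 14, and ∠BDT = 150°, by the law of cosines:
  BT² = BD² + DT² - 2·BD·DT·cos(150°) = 4 + 196 + 48.5 = 248.5
  BT ≈ 15.76

Step 2: From DA = 10, AE = 13, and ∠DAE = 150°, by the law of cosines:
  DE² = DA² + AE² - 2·DA·AE·cos(150°) = 100 + 169 + 225.2 = 494.2
  DE ≈ 22.23

Step 3: From DA = 10, DT = 14, AT = 11, by the inverse law of cosines:
  cos(∠ADT) = (DA² + DT² - AT²) / (2·DA·DT)
  ∠ADT = 51.32°

Step 4: From TA = 11, TD = 14, AD = 10, by the inverse law of cosines:
  cos(∠ATD) = (TA² + TD² - AD²) / (2·TA·TD)
  ∠ATD = 45.21°

Step 5: From AD = 10, AT = 11, DT = 14, by the inverse law of cosines:
  cos(∠DAT) = (AD² + AT² - DT²) / (2·AD·AT)
  ∠DAT = 83.48°

Step 6: From DE = 22.23, EY = 2, and ∠DEY = 90°, by the law of cosines:
  DY² = DE² + EY² - 2·DE·EY·cos(90°) = 494.2 + 4 - 0 = 498.2
  DY ≈ 22.32

Step 7: From TB = 15.76, BW = 21, and ∠TBW = 150°, by the law of cosines:
  TW² = TB² + BW² - 2·TB·BW·cos(150°) = 248.5 + 441 + 573.4 = 1263
  TW ≈ 35.54

Step 8: From TB = 15.76, BZ = 8, and ∠TBZ = 150°, by the law of cosines:
  TZ² = TB² + BZ² - 2·TB·BZ·cos(150°) = 248.5 + 64 + 218.4 = 530.9
  TZ ≈ 23.04

Step 9: From BD = 2, BT = 15.76, DT = 14, by the inverse law of cosines:
  cos(∠DBT) = (BD² + BT² - DT²) / (2·BD·BT)
  ∠DBT = 26.36°

Step 10: From DA = 10, DE = 22.23, AE = 13, by the inverse law of cosines:
  cos(∠ADE) = (DA² + DE² - AE²) / (2·DA·DE)
  ∠ADE = 17°

Step 11: From TB = 15.76, TD = 14, BD = 2, by the inverse law of cosines:
  cos(∠BTD) = (TB² + TD² - BD²) / (2·TB·TD)
  ∠BTD = 3.64°

Step 12: From EA = 13, ED = 22.23, AD = 10, by the inverse law of cosines:
  cos(∠AED) = (EA² + ED² - AD²) / (2·EA·ED)
  ∠AED = 13°

Step 13: From DE = 22.23, DY = 22.32, EY = 2, by the inverse law of cosines:
  cos(∠EDY) = (DE² + DY² - EY²) / (2·DE·DY)
  ∠EDY = 5.14°

Step 14: From TB = 15.76, TW = 35.54, BW = 21, by the inverse law of cosines:
  cos(∠BTW) = (TB² + TW² - BW²) / (2·TB·TW)
  ∠BTW = 17.19°

Step 15: From TB = 15.76, TZ = 23.04, BZ = 8, by the inverse law of cosines:
  cos(∠BTZ) = (TB² + TZ² - BZ²) / (2·TB·TZ)
  ∠BTZ = 10°

Step 16: From WB = 21, WT = 35.54, BT = 15.76, by the inverse law of cosines:
  cos(∠BWT) = (WB² + WT² - BT²) / (2·WB·WT)
  ∠BWT = 12.81°

Step 17: From ZB = 8, ZT = 23.04, BT = 15.76, by the inverse law of cosines:
  cos(∠BZT) = (ZB² + ZT² - BT²) / (2·ZB·ZT)
  ∠BZT = 20°

Step 18: From YD = 22.32, YE = 2, DE = 22.23, by the inverse law of cosines:
  cos(∠DYE) = (YD² + YE² - DE²) / (2·YD·YE)
  ∠DYE = 84.86°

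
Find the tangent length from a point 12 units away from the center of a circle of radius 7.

The tangent, radius, and line from the external point to the center form a right triangle.
The right angle is where the tangent meets the radius.
By the Pythagorean theorem: tangent² + 7² = 12²
tangent² = 144 - 49 = 95
tangent = sqrt(95)

sqrt(95)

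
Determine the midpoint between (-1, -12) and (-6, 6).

M = ((x₁ + x₂)/2, (y₁ + y₂)/2)
= ((-1 + -6)/2, (-12 + 6)/2)
= (-7/2, -6/2) = (-7/2, -3)

(-7/2, -3)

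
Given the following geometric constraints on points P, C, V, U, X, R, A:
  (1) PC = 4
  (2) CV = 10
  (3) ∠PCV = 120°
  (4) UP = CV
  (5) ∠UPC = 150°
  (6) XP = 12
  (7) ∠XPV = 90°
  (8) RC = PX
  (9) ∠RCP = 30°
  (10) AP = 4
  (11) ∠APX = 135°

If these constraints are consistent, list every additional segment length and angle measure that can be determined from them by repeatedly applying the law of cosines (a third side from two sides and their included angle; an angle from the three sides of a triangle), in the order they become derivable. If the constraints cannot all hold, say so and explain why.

The constraints are consistent. Derivable facts, in order:
After 1 step:
- CU ≈ 13.61
- PR ≈ 8.77
- PV = 2·√39
- XA ≈ 15.1
After 2 steps:
- VX = 10·√3
- ∠AXP = 10.8°
- ∠CPR = 136.81°
- ∠CPV = 43.9°
- ∠CRP = 13.19°
- ∠CUP = 8.45°
- ∠CVP = 16.1°
- ∠PAX = 34.2°
- ∠PCU = 21.55°
After 3 steps:
- ∠PVX = 43.85°
- ∠PXV = 46.15°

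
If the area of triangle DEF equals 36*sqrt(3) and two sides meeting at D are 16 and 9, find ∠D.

Area = (1/2) * a * b * sin(C)
sin(C) = 2 * Area / (a * b)
sin(C) = 2 * 36*sqrt(3) / (16 * 9)
sin(C) = sqrt(3)/2
C = arcsin(sqrt(3)/2) = 60°
Since sin(180° - C) = sin(C), the obtuse angle 120° gives the same area, so C = 60° or C = 120°.

60° or 120°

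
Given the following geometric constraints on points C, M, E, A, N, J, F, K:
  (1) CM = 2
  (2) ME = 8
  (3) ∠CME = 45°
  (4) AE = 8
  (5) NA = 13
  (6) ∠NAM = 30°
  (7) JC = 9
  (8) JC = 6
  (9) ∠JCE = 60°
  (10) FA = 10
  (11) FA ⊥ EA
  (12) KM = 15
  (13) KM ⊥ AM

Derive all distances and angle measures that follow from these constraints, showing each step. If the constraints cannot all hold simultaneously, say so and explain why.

These constraints are not satisfiable: (7) JC = 9 and (8) JC = 6 assign two different lengths to the same segment. No planar figure meets all of them, so nothing further can be derived.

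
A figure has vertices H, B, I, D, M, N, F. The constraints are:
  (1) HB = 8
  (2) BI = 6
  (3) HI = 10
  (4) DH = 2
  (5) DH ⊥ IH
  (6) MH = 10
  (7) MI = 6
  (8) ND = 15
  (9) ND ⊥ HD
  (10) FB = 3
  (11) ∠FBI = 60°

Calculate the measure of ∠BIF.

Step 1: By the law of cosines on triangle IBF: IF² = 6² + 3² − 2·6·3·cos(60°) = 27, so IF = 3·√3.
Step 2: By the inverse law of cosines on triangle BIF: cos(∠BIF) = (6² + (3·√3)² − 3²) / (2·6·3·√3) = 54/62.35 = 0.866, so ∠BIF = 30°.

Therefore, the measure of angle ∠BIF = 30°.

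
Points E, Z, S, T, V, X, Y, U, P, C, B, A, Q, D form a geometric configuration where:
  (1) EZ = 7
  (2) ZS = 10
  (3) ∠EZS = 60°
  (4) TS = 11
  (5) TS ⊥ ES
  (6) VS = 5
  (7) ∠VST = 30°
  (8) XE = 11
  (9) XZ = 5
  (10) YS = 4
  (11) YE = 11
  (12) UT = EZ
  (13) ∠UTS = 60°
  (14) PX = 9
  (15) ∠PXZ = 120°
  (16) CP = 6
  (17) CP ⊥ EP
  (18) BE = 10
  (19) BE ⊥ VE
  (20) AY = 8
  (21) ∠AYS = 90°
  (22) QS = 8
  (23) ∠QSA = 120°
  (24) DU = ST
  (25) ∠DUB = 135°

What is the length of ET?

Step 1: By the law of cosines on triangle EZS: ES² = 7² + 10² − 2·7·10·cos(60°) = 79, so ES = √79.
Step 2: By the law of cosines on triangle EST: ET² = √79² + 11² − 2·√79·11·cos(90°) = 200, so ET = 10·√2.

Therefore, the length of ET = 10·√2.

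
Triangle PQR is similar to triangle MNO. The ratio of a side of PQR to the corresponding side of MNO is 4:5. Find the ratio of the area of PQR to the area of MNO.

Area ratio = (side ratio)^2 = (4/5)^2 = 16:25.

16:25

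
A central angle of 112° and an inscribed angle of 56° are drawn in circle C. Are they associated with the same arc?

By the inscribed angle theorem, if both angles subtend the same arc, the inscribed angle must be half the central angle.
Half of 112° = 56°, which equals the given inscribed angle of 56°.
Therefore, yes, they correspond to the same arc.

Yes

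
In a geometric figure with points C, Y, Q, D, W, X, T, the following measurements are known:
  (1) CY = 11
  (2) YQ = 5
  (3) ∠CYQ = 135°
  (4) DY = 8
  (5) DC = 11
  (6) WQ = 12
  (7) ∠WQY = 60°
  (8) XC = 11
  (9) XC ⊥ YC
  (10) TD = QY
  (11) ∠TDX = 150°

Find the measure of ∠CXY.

Step 1: By the law of cosines on triangle XCY: XY² = 11² + 11² − 2·11·11·cos(90°) = 242, so XY = 11·√2.
Step 2: By the inverse law of cosines on triangle CXY: cos(∠CXY) = (11² + (11·√2)² − 11²) / (2·11·11·√2) = 242/342.24 = 0.7071, so ∠CXY = 45°.

Therefore, the measure of angle ∠CXY = 45°.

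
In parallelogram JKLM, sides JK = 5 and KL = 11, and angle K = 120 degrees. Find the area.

Area = a * b * sin(theta)
Area = 5 * 11 * sin(120 degrees)
Area = 55 * sqrt(3)/2
Area = 55*sqrt(3)/2

55*sqrt(3)/2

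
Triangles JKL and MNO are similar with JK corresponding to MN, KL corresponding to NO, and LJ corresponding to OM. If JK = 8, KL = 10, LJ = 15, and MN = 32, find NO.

Since the triangles are similar, the ratio of corresponding sides is constant.
Scale factor k = MN / JK = 32 / 8 = 4
NO = k * KL = 4 * 10 = 40

40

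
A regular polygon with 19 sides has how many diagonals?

Total line segments between 19 vertices = C(19,2) = 171.
Subtract the 19 sides: 171 - 19 = 152 diagonals.

152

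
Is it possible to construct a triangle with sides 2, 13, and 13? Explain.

Yes.
The triangle inequality requires that the sum of any two sides exceeds the third.
Here 2 + 13 = 15 > 13, so the condition is met.

Yes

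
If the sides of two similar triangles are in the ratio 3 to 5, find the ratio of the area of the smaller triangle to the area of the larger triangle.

Area ratio = (side ratio)^2 = (3/5)^2 = 9:25.

9:25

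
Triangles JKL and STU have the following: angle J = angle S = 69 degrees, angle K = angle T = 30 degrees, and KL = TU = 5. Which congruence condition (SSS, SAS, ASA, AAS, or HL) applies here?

The given information matches AAS: Two pairs of corresponding angles and a non-included side are equal (Angle-Angle-Side).

AAS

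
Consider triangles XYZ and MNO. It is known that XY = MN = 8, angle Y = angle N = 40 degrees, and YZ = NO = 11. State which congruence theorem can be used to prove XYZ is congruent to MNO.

The given information provides:
XY = MN = 8, angle Y = angle N = 40 degrees, and YZ = NO = 11
This matches the SAS congruence theorem.
Two pairs of corresponding sides and the included angle are equal (Side-Angle-Side).

SAS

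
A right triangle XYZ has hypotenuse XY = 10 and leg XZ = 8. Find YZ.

Rearranging the Pythagorean theorem to solve for the unknown leg:
leg^2 = hypotenuse^2 - known_leg^2 = 100 - 64 = 36
leg = sqrt(36) = 6.

6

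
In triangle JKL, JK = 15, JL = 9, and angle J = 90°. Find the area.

Area = (1/2)(15)(9) sin(90°) = (1/2)(15)(9)(1) = 135/2

135/2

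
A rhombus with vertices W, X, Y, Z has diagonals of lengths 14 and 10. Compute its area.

The diagonals of a rhombus divide it into four right triangles.
Each triangle has legs 14/ 2 = 7 and 10/2 = 5, so each has area (1/2)*7*5 = 35/2.
Four such triangles give total area = (d1 * d2) / 2 = 70.

70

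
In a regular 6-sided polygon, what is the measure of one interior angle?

Each interior angle of a regular n-gon is (n - 2) * 180 / n.
For n = 6: (6 - 2) * 180 / 6 = 720/6 = 120 degrees.

120 degrees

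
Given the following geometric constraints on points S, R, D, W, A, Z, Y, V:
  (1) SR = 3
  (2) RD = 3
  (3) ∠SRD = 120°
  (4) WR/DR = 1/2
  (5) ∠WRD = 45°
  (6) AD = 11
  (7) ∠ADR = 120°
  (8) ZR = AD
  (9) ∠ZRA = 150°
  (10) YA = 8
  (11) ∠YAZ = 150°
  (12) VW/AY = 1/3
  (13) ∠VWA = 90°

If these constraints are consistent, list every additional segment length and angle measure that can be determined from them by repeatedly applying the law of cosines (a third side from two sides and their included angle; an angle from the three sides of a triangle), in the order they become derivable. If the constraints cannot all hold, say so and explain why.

The constraints are consistent. Derivable facts, in order:
After 1 step:
- DW ≈ 2.21
- RA = √163
- SD = 3·√3
After 2 steps:
- AZ ≈ 22.96
- ∠ARD = 48.26°
- ∠DAR = 11.74°
- ∠DSR = 30°
- ∠DWR = 106.32°
- ∠RDS = 30°
- ∠RDW = 28.68°
After 3 steps:
- ZY ≈ 30.16
- ∠AZR = 16.14°
- ∠RAZ = 13.86°
After 4 steps:
- ∠AYZ = 22.38°
- ∠AZY = 7.62°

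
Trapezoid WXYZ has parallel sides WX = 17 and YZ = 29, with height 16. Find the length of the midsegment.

The midsegment (median) of a trapezoid connects the midpoints of the non-parallel sides.
Its length is the average of the two bases: (17 + 29) / 2 = 23.

23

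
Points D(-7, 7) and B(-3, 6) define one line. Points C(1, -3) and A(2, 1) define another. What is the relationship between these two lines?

Slope of line 1: m1 = (6 - 7)/(-3 - -7) = -1/4 = -1/4
Slope of line 2: m2 = (1 - -3)/(2 - 1) = 4/1 = 4
m1 * m2 = -1, so perpendicular.

Perpendicular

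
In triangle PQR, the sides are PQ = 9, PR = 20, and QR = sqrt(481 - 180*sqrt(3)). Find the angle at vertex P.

By the inverse law of cosines: cos(P) = (PQ² + PR² - QR²) / (2 × PQ × PR)
cos(P) = (9² + 20² - (sqrt(481 - 180*sqrt(3)))²) / (2 × 9 × 20)
cos(P) = (81 + 400 - (481 - 180*sqrt(3))) / 360
cos(P) = sqrt(3)/2
P = arccos(sqrt(3)/2) = 30°

30°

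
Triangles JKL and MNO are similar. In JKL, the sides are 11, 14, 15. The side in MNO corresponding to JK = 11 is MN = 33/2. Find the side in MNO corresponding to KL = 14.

Since the triangles are similar, the ratio of corresponding sides is constant.
Scale factor k = MN / JK = 33/2 / 11 = 3/2
NO = k * KL = 3/2 * 14 = 21

21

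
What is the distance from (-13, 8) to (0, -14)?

The horizontal distance is |0 - -13| = 13 and the vertical distance is |-14 - 8| = 22.
By the Pythagorean theorem, d = sqrt(13^2 + 22^2) = sqrt(653).

sqrt(653)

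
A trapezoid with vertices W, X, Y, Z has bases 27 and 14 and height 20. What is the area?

Area of a trapezoid = (base1 + base2) * height / 2
Area = (27 + 14) * 20 / 2
Area = 41 * 20 / 2
Area = 820 / 2
Area = 410

410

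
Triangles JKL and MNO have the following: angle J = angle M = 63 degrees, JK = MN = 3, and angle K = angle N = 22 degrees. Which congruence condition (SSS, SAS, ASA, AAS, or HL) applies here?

The given information provides:
angle J = angle M = 63 degrees, JK = MN = 3, and angle K = angle N = 22 degrees
This matches the ASA congruence theorem.
Two pairs of corresponding angles and the included side are equal (Angle-Side-Angle).

ASA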